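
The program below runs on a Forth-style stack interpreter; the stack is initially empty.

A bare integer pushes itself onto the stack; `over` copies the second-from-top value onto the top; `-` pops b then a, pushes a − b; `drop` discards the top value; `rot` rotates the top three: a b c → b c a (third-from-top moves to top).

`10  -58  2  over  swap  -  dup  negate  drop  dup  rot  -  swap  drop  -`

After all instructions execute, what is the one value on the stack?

10     → [10]
-58    → [10, -58]
2      → [10, -58, 2]
over   → [10, -58, 2, -58]
swap   → [10, -58, -58, 2]
-      → [10, -58, -60]
dup    → [10, -58, -60, -60]
negate → [10, -58, -60, 60]
drop   → [10, -58, -60]
dup    → [10, -58, -60, -60]
rot    → [10, -60, -60, -58]
-      → [10, -60, -2]
swap   → [10, -2, -60]
drop   → [10, -2]
-      → [12]

12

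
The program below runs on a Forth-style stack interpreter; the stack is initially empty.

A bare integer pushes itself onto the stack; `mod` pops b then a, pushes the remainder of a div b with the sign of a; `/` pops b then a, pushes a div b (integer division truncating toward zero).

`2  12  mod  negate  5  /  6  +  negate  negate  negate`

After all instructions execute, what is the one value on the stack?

2       [2]
12      [2, 12]
mod     [2]
negate  [-2]
5       [-2, 5]
/       [0]
6       [0, 6]
+       [6]
negate  [-6]
negate  [6]
negate  [-6]

-6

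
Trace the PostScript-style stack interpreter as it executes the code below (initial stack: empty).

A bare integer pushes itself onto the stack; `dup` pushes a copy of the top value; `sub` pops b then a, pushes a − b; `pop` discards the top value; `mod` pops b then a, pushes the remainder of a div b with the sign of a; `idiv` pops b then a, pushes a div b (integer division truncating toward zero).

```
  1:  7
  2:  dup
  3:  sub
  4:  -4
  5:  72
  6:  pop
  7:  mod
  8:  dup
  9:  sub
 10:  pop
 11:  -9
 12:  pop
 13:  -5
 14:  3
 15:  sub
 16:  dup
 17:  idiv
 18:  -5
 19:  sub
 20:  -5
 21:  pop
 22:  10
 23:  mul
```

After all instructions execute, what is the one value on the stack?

7    -> 7
dup  -> 7 7
sub  -> 0
-4   -> 0 -4
72   -> 0 -4 72
pop  -> 0 -4
mod  -> 0
dup  -> 0 0
sub  -> 0
pop  -> (empty)
-9   -> -9
pop  -> (empty)
-5   -> -5
3    -> -5 3
sub  -> -8
dup  -> -8 -8
idiv -> 1
-5   -> 1 -5
sub  -> 6
-5   -> 6 -5
pop  -> 6
10   -> 6 10
mul  -> 60

60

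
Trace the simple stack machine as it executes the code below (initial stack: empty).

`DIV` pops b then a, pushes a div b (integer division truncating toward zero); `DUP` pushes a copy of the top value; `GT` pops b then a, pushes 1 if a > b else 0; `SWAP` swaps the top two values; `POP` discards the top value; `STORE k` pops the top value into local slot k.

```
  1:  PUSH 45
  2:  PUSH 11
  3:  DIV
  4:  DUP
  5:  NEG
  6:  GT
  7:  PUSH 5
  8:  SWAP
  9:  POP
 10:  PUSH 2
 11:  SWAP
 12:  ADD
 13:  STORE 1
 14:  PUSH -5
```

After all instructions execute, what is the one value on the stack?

PUSH 45 : [45]
PUSH 11 : [45, 11]
DIV     : [4]
DUP     : [4, 4]
NEG     : [4, -4]
GT      : [1]
PUSH 5  : [1, 5]
SWAP    : [5, 1]
POP     : [5]
PUSH 2  : [5, 2]
SWAP    : [2, 5]
ADD     : [7]
STORE 1 : []
PUSH -5 : [-5]

-5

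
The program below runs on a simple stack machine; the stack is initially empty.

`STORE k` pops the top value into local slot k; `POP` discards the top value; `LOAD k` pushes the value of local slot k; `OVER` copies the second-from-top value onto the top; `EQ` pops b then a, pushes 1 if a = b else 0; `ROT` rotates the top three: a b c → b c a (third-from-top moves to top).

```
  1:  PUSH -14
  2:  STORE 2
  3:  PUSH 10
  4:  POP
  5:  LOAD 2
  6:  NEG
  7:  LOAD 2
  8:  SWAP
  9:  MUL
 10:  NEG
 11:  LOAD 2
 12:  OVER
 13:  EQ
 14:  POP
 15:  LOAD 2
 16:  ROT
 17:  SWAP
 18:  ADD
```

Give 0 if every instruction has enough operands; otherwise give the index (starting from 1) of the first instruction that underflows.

PUSH -14 -> [-14]
STORE 2  -> []
PUSH 10  -> [10]
POP      -> []
LOAD 2   -> [-14]
NEG      -> [14]
LOAD 2   -> [14, -14]
SWAP     -> [-14, 14]
MUL      -> [-196]
NEG      -> [196]
LOAD 2   -> [196, -14]
OVER     -> [196, -14, 196]
EQ       -> [196, 0]
POP      -> [196]
LOAD 2   -> [196, -14]
ROT  — needs 3 operands, stack has 2 → underflow

16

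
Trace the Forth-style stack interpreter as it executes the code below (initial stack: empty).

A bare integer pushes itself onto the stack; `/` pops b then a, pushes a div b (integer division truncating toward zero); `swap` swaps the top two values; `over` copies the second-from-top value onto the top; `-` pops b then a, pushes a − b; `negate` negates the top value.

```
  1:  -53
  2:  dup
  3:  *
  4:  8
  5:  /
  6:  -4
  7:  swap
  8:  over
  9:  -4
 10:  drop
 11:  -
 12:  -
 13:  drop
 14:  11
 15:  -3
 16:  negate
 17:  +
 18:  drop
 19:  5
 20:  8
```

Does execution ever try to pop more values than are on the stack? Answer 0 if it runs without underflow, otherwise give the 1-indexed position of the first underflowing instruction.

-53    -> -53
dup    -> -53 -53
*      -> 2809
8      -> 2809 8
/      -> 351
-4     -> 351 -4
swap   -> -4 351
over   -> -4 351 -4
-4     -> -4 351 -4 -4
drop   -> -4 351 -4
-      -> -4 355
-      -> -359
drop   -> (empty)
11     -> 11
-3     -> 11 -3
negate -> 11 3
+      -> 14
drop   -> (empty)
5      -> 5
8      -> 5 8

0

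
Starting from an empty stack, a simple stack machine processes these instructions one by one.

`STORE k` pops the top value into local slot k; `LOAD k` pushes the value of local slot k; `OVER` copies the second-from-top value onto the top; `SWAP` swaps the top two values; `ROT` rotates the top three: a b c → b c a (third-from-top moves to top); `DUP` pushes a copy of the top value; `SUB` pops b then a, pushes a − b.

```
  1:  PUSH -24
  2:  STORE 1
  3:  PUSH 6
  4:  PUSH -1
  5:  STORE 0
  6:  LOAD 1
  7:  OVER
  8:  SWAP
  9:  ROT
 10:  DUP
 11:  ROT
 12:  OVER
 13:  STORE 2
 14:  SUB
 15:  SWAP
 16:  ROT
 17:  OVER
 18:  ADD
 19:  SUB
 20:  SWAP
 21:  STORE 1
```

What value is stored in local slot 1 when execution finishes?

PUSH -24 -> [-24]
STORE 1  -> []
PUSH 6   -> [6]
PUSH -1  -> [6, -1]
STORE 0  -> [6]
LOAD 1   -> [6, -24]
OVER     -> [6, -24, 6]
SWAP     -> [6, 6, -24]
ROT      -> [6, -24, 6]
DUP      -> [6, -24, 6, 6]
ROT      -> [6, 6, 6, -24]
OVER     -> [6, 6, 6, -24, 6]
STORE 2  -> [6, 6, 6, -24]
SUB      -> [6, 6, 30]
SWAP     -> [6, 30, 6]
ROT      -> [30, 6, 6]
OVER     -> [30, 6, 6, 6]
ADD      -> [30, 6, 12]
SUB      -> [30, -6]
SWAP     -> [-6, 30]
STORE 1  -> [-6]

30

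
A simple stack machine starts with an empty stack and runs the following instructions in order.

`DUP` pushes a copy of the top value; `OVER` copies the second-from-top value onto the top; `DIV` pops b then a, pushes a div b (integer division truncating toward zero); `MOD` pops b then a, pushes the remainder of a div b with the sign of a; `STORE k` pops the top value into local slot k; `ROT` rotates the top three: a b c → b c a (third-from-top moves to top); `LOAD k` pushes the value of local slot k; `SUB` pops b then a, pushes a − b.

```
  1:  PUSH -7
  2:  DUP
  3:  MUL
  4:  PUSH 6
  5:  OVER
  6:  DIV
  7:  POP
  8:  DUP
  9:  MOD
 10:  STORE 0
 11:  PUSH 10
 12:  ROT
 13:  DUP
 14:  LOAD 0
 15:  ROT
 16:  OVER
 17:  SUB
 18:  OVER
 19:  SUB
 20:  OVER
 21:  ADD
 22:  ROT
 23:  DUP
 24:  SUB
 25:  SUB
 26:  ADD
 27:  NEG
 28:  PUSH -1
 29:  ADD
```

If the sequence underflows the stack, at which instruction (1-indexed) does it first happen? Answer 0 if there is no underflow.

12

PUSH -7  -7
DUP      -7 -7
MUL      49
PUSH 6   49 6
OVER     49 6 49
DIV      49 0
POP      49
DUP      49 49
MOD      0
STORE 0  (empty)
PUSH 10  10
ROT  — needs 3 operands, stack has 1 → underflow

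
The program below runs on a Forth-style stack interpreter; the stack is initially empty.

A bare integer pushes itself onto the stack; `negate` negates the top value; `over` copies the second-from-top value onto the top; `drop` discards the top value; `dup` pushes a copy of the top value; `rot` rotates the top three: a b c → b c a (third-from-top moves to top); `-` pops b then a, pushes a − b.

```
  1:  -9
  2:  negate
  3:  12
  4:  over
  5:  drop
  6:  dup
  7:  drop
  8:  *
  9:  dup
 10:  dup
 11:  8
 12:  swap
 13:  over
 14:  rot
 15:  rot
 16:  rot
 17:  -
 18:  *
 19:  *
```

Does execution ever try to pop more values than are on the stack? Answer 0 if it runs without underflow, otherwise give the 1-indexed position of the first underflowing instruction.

0

-9     -> -9
negate -> 9
12     -> 9 12
over   -> 9 12 9
drop   -> 9 12
dup    -> 9 12 12
drop   -> 9 12
*      -> 108
dup    -> 108 108
dup    -> 108 108 108
8      -> 108 108 108 8
swap   -> 108 108 8 108
over   -> 108 108 8 108 8
rot    -> 108 108 108 8 8
rot    -> 108 108 8 8 108
rot    -> 108 108 8 108 8
-      -> 108 108 8 100
*      -> 108 108 800
*      -> 108 86400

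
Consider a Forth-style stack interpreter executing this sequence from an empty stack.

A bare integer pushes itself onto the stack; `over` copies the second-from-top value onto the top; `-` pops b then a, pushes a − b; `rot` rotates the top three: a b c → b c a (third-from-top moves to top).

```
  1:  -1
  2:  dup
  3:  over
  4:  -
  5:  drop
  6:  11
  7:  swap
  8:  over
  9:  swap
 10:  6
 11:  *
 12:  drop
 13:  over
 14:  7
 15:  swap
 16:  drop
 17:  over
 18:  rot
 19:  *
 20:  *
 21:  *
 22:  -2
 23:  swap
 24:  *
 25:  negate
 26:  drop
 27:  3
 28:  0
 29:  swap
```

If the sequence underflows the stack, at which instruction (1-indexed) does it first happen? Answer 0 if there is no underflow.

-1      [-1]
dup     [-1, -1]
over    [-1, -1, -1]
-       [-1, 0]
drop    [-1]
11      [-1, 11]
swap    [11, -1]
over    [11, -1, 11]
swap    [11, 11, -1]
6       [11, 11, -1, 6]
*       [11, 11, -6]
drop    [11, 11]
over    [11, 11, 11]
7       [11, 11, 11, 7]
swap    [11, 11, 7, 11]
drop    [11, 11, 7]
over    [11, 11, 7, 11]
rot     [11, 7, 11, 11]
*       [11, 7, 121]
*       [11, 847]
*       [9317]
-2      [9317, -2]
swap    [-2, 9317]
*       [-18634]
negate  [18634]
drop    []
3       [3]
0       [3, 0]
swap    [0, 3]

0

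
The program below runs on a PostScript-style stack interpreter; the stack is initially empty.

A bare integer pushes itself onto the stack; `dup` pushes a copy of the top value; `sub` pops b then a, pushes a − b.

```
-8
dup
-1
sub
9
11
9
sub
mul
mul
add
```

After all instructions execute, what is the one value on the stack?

-134

-8   -8
dup  -8 -8
-1   -8 -8 -1
sub  -8 -7
9    -8 -7 9
11   -8 -7 9 11
9    -8 -7 9 11 9
sub  -8 -7 9 2
mul  -8 -7 18
mul  -8 -126
add  -134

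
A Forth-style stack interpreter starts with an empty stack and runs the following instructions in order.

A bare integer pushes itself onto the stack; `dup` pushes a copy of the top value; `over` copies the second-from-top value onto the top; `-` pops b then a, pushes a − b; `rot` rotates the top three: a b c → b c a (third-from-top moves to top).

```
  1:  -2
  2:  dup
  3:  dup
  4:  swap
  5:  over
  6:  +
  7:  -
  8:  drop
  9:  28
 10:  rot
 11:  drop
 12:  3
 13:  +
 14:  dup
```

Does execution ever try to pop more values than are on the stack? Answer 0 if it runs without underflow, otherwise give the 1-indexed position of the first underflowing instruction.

10

-2   : [-2]
dup  : [-2, -2]
dup  : [-2, -2, -2]
swap : [-2, -2, -2]
over : [-2, -2, -2, -2]
+    : [-2, -2, -4]
-    : [-2, 2]
drop : [-2]
28   : [-2, 28]
rot  — needs 3 operands, stack has 2 → underflow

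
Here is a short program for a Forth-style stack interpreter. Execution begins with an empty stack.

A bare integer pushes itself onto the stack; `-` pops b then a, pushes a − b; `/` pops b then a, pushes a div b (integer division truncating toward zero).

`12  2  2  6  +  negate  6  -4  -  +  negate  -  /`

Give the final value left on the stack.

3

12      [12]
2       [12, 2]
2       [12, 2, 2]
6       [12, 2, 2, 6]
+       [12, 2, 8]
negate  [12, 2, -8]
6       [12, 2, -8, 6]
-4      [12, 2, -8, 6, -4]
-       [12, 2, -8, 10]
+       [12, 2, 2]
negate  [12, 2, -2]
-       [12, 4]
/       [3]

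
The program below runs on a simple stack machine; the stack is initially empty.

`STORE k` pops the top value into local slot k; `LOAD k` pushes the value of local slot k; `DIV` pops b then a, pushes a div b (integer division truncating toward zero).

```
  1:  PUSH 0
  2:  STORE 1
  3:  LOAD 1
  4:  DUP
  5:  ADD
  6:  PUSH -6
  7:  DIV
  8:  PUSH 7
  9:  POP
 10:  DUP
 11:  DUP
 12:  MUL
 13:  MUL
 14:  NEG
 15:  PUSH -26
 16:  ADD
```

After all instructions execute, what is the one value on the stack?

PUSH 0   : [0]
STORE 1  : []
LOAD 1   : [0]
DUP      : [0, 0]
ADD      : [0]
PUSH -6  : [0, -6]
DIV      : [0]
PUSH 7   : [0, 7]
POP      : [0]
DUP      : [0, 0]
DUP      : [0, 0, 0]
MUL      : [0, 0]
MUL      : [0]
NEG      : [0]
PUSH -26 : [0, -26]
ADD      : [-26]

-26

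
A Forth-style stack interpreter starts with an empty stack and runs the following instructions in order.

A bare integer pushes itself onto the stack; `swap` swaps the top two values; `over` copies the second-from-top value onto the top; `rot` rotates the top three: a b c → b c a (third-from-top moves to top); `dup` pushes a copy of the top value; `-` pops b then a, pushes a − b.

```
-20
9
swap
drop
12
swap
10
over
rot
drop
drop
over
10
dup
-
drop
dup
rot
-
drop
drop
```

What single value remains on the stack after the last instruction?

12

-20  → [-20]
9    → [-20, 9]
swap → [9, -20]
drop → [9]
12   → [9, 12]
swap → [12, 9]
10   → [12, 9, 10]
over → [12, 9, 10, 9]
rot  → [12, 10, 9, 9]
drop → [12, 10, 9]
drop → [12, 10]
over → [12, 10, 12]
10   → [12, 10, 12, 10]
dup  → [12, 10, 12, 10, 10]
-    → [12, 10, 12, 0]
drop → [12, 10, 12]
dup  → [12, 10, 12, 12]
rot  → [12, 12, 12, 10]
-    → [12, 12, 2]
drop → [12, 12]
drop → [12]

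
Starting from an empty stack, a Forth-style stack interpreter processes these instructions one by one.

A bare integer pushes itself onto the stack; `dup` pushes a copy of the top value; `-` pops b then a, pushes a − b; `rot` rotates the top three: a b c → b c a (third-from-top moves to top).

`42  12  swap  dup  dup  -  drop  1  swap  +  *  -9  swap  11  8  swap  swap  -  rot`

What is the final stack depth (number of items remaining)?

3

42   : 42
12   : 42 12
swap : 12 42
dup  : 12 42 42
dup  : 12 42 42 42
-    : 12 42 0
drop : 12 42
1    : 12 42 1
swap : 12 1 42
+    : 12 43
*    : 516
-9   : 516 -9
swap : -9 516
11   : -9 516 11
8    : -9 516 11 8
swap : -9 516 8 11
swap : -9 516 11 8
-    : -9 516 3
rot  : 516 3 -9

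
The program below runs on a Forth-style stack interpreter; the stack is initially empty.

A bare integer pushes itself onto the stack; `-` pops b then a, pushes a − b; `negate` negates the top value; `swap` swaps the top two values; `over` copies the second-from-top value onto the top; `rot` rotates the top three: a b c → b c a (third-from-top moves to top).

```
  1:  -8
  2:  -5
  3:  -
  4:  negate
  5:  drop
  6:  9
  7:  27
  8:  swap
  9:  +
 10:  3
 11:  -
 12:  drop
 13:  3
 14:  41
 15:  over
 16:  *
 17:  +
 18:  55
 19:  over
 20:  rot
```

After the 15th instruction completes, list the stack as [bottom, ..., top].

[3, 41, 3]

-8      [-8]
-5      [-8, -5]
-       [-3]
negate  [3]
drop    []
9       [9]
27      [9, 27]
swap    [27, 9]
+       [36]
3       [36, 3]
-       [33]
drop    []
3       [3]
41      [3, 41]
over    [3, 41, 3]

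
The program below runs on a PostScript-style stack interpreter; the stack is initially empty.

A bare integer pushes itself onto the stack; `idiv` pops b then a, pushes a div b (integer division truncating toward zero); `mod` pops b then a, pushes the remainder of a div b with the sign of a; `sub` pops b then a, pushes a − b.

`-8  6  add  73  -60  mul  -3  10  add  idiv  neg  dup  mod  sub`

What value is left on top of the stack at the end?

-8    [-8]
6     [-8, 6]
add   [-2]
73    [-2, 73]
-60   [-2, 73, -60]
mul   [-2, -4380]
-3    [-2, -4380, -3]
10    [-2, -4380, -3, 10]
add   [-2, -4380, 7]
idiv  [-2, -625]
neg   [-2, 625]
dup   [-2, 625, 625]
mod   [-2, 0]
sub   [-2]

-2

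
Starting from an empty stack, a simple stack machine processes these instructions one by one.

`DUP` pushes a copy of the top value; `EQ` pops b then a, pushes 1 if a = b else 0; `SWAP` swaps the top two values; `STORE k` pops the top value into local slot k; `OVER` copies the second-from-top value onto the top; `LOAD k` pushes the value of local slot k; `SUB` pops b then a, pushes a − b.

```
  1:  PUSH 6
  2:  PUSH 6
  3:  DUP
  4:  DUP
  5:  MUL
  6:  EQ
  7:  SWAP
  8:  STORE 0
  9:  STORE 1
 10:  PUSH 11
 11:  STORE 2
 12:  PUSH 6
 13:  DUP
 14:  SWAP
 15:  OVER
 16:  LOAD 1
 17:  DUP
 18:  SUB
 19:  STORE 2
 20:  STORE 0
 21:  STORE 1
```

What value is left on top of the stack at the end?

PUSH 6  : 6
PUSH 6  : 6 6
DUP     : 6 6 6
DUP     : 6 6 6 6
MUL     : 6 6 36
EQ      : 6 0
SWAP    : 0 6
STORE 0 : 0
STORE 1 : (empty)
PUSH 11 : 11
STORE 2 : (empty)
PUSH 6  : 6
DUP     : 6 6
SWAP    : 6 6
OVER    : 6 6 6
LOAD 1  : 6 6 6 0
DUP     : 6 6 6 0 0
SUB     : 6 6 6 0
STORE 2 : 6 6 6
STORE 0 : 6 6
STORE 1 : 6

6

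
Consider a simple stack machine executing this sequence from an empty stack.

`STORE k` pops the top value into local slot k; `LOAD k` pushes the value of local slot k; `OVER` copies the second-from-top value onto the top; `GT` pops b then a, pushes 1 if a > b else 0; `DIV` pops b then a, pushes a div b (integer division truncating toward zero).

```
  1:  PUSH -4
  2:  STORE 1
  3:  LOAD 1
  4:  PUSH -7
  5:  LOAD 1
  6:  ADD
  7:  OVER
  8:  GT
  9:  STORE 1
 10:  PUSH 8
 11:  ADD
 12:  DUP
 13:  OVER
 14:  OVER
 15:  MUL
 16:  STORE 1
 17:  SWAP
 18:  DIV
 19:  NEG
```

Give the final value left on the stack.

-1

PUSH -4 -> [-4]
STORE 1 -> []
LOAD 1  -> [-4]
PUSH -7 -> [-4, -7]
LOAD 1  -> [-4, -7, -4]
ADD     -> [-4, -11]
OVER    -> [-4, -11, -4]
GT      -> [-4, 0]
STORE 1 -> [-4]
PUSH 8  -> [-4, 8]
ADD     -> [4]
DUP     -> [4, 4]
OVER    -> [4, 4, 4]
OVER    -> [4, 4, 4, 4]
MUL     -> [4, 4, 16]
STORE 1 -> [4, 4]
SWAP    -> [4, 4]
DIV     -> [1]
NEG     -> [-1]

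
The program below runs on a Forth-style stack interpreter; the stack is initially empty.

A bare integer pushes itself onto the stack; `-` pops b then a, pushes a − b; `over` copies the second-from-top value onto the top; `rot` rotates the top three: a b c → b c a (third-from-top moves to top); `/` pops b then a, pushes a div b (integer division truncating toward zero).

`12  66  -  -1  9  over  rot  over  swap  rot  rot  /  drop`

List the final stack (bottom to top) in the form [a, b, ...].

12   : [12]
66   : [12, 66]
-    : [-54]
-1   : [-54, -1]
9    : [-54, -1, 9]
over : [-54, -1, 9, -1]
rot  : [-54, 9, -1, -1]
over : [-54, 9, -1, -1, -1]
swap : [-54, 9, -1, -1, -1]
rot  : [-54, 9, -1, -1, -1]
rot  : [-54, 9, -1, -1, -1]
/    : [-54, 9, -1, 1]
drop : [-54, 9, -1]

[-54, 9, -1]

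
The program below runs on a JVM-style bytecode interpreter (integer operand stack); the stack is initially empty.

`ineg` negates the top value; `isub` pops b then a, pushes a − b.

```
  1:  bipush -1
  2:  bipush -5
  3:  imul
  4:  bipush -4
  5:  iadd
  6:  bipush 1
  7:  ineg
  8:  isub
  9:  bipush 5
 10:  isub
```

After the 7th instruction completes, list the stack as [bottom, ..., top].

bipush -1 : -1
bipush -5 : -1 -5
imul      : 5
bipush -4 : 5 -4
iadd      : 1
bipush 1  : 1 1
ineg      : 1 -1

[1, -1]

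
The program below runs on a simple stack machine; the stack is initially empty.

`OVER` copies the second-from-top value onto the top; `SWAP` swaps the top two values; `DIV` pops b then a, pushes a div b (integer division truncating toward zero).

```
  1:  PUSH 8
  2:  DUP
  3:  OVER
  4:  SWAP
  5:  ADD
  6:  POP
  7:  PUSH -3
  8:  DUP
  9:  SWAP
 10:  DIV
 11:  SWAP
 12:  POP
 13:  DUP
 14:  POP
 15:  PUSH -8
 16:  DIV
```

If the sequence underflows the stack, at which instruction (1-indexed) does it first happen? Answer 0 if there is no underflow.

PUSH 8  -> [8]
DUP     -> [8, 8]
OVER    -> [8, 8, 8]
SWAP    -> [8, 8, 8]
ADD     -> [8, 16]
POP     -> [8]
PUSH -3 -> [8, -3]
DUP     -> [8, -3, -3]
SWAP    -> [8, -3, -3]
DIV     -> [8, 1]
SWAP    -> [1, 8]
POP     -> [1]
DUP     -> [1, 1]
POP     -> [1]
PUSH -8 -> [1, -8]
DIV     -> [0]

0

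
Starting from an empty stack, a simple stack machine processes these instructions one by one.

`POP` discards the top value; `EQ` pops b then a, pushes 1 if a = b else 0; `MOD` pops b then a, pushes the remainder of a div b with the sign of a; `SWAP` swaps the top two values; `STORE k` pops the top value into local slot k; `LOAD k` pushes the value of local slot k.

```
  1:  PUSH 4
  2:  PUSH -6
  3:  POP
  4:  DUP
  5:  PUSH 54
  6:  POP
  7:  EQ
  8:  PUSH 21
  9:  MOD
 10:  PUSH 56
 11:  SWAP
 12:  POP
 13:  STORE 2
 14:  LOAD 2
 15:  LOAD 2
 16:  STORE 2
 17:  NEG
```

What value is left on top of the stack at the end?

PUSH 4   4
PUSH -6  4 -6
POP      4
DUP      4 4
PUSH 54  4 4 54
POP      4 4
EQ       1
PUSH 21  1 21
MOD      1
PUSH 56  1 56
SWAP     56 1
POP      56
STORE 2  (empty)
LOAD 2   56
LOAD 2   56 56
STORE 2  56
NEG      -56

-56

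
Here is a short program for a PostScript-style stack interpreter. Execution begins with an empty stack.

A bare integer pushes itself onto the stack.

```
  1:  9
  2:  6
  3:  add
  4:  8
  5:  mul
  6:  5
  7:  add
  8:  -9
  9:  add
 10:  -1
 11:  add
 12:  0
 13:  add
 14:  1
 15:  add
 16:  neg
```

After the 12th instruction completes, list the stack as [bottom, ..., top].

[115, 0]

9   -> [9]
6   -> [9, 6]
add -> [15]
8   -> [15, 8]
mul -> [120]
5   -> [120, 5]
add -> [125]
-9  -> [125, -9]
add -> [116]
-1  -> [116, -1]
add -> [115]
0   -> [115, 0]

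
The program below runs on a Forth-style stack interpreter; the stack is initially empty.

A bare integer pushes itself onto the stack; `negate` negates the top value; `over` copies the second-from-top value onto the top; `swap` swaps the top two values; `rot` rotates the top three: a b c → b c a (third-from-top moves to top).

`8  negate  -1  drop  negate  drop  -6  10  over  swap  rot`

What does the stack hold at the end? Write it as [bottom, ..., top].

[-6, 10, -6]

8      → [8]
negate → [-8]
-1     → [-8, -1]
drop   → [-8]
negate → [8]
drop   → []
-6     → [-6]
10     → [-6, 10]
over   → [-6, 10, -6]
swap   → [-6, -6, 10]
rot    → [-6, 10, -6]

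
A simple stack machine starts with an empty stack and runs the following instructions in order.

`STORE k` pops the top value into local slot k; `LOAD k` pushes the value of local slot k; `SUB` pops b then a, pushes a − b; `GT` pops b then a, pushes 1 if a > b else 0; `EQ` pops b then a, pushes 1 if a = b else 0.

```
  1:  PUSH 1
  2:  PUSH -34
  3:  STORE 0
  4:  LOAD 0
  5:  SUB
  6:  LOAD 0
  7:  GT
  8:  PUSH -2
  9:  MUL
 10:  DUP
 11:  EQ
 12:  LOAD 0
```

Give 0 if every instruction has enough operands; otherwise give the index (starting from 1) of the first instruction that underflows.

PUSH 1   → 1
PUSH -34 → 1 -34
STORE 0  → 1
LOAD 0   → 1 -34
SUB      → 35
LOAD 0   → 35 -34
GT       → 1
PUSH -2  → 1 -2
MUL      → -2
DUP      → -2 -2
EQ       → 1
LOAD 0   → 1 -34

0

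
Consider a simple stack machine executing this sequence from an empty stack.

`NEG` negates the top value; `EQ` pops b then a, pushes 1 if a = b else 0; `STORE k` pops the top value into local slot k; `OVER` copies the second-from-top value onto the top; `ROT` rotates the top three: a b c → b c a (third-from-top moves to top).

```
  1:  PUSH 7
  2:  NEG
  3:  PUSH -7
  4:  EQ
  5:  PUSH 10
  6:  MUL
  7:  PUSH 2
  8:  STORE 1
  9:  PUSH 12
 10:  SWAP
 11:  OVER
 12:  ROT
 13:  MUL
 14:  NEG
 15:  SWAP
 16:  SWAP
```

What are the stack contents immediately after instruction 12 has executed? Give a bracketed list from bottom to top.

[10, 12, 12]

PUSH 7   [7]
NEG      [-7]
PUSH -7  [-7, -7]
EQ       [1]
PUSH 10  [1, 10]
MUL      [10]
PUSH 2   [10, 2]
STORE 1  [10]
PUSH 12  [10, 12]
SWAP     [12, 10]
OVER     [12, 10, 12]
ROT      [10, 12, 12]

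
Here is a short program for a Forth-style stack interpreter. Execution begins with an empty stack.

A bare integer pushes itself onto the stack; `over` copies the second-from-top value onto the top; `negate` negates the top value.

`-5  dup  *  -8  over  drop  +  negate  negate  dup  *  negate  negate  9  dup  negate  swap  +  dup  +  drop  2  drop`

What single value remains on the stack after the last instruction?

289

-5     -> [-5]
dup    -> [-5, -5]
*      -> [25]
-8     -> [25, -8]
over   -> [25, -8, 25]
drop   -> [25, -8]
+      -> [17]
negate -> [-17]
negate -> [17]
dup    -> [17, 17]
*      -> [289]
negate -> [-289]
negate -> [289]
9      -> [289, 9]
dup    -> [289, 9, 9]
negate -> [289, 9, -9]
swap   -> [289, -9, 9]
+      -> [289, 0]
dup    -> [289, 0, 0]
+      -> [289, 0]
drop   -> [289]
2      -> [289, 2]
drop   -> [289]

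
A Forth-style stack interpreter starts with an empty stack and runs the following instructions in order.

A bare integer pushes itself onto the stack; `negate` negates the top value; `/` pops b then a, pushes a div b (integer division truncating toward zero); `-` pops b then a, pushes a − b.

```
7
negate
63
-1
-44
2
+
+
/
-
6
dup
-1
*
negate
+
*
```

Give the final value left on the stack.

7      -> 7
negate -> -7
63     -> -7 63
-1     -> -7 63 -1
-44    -> -7 63 -1 -44
2      -> -7 63 -1 -44 2
+      -> -7 63 -1 -42
+      -> -7 63 -43
/      -> -7 -1
-      -> -6
6      -> -6 6
dup    -> -6 6 6
-1     -> -6 6 6 -1
*      -> -6 6 -6
negate -> -6 6 6
+      -> -6 12
*      -> -72

-72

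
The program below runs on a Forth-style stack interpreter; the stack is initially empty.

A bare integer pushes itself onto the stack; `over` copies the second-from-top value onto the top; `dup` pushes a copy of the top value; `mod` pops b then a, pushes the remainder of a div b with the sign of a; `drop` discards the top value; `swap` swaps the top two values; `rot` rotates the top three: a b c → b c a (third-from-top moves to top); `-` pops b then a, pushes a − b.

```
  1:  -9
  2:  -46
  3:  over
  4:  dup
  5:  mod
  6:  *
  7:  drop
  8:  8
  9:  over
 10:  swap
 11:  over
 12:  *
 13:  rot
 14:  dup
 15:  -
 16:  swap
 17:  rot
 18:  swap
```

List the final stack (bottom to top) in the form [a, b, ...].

[0, -9, -72]

-9   : [-9]
-46  : [-9, -46]
over : [-9, -46, -9]
dup  : [-9, -46, -9, -9]
mod  : [-9, -46, 0]
*    : [-9, 0]
drop : [-9]
8    : [-9, 8]
over : [-9, 8, -9]
swap : [-9, -9, 8]
over : [-9, -9, 8, -9]
*    : [-9, -9, -72]
rot  : [-9, -72, -9]
dup  : [-9, -72, -9, -9]
-    : [-9, -72, 0]
swap : [-9, 0, -72]
rot  : [0, -72, -9]
swap : [0, -9, -72]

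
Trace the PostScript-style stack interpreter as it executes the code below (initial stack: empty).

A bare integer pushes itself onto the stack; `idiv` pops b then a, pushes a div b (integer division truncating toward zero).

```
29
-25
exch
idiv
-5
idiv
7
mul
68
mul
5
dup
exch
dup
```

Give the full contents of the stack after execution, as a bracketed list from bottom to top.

29   → 29
-25  → 29 -25
exch → -25 29
idiv → 0
-5   → 0 -5
idiv → 0
7    → 0 7
mul  → 0
68   → 0 68
mul  → 0
5    → 0 5
dup  → 0 5 5
exch → 0 5 5
dup  → 0 5 5 5

[0, 5, 5, 5]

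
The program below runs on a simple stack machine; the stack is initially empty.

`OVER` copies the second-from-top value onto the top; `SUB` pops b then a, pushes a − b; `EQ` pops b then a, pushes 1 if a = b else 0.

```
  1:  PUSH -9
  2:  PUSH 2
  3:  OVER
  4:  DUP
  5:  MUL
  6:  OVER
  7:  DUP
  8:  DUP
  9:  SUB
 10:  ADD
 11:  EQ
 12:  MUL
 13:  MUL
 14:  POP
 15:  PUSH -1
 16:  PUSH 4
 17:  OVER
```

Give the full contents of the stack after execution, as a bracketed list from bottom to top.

[-1, 4, -1]

PUSH -9 : [-9]
PUSH 2  : [-9, 2]
OVER    : [-9, 2, -9]
DUP     : [-9, 2, -9, -9]
MUL     : [-9, 2, 81]
OVER    : [-9, 2, 81, 2]
DUP     : [-9, 2, 81, 2, 2]
DUP     : [-9, 2, 81, 2, 2, 2]
SUB     : [-9, 2, 81, 2, 0]
ADD     : [-9, 2, 81, 2]
EQ      : [-9, 2, 0]
MUL     : [-9, 0]
MUL     : [0]
POP     : []
PUSH -1 : [-1]
PUSH 4  : [-1, 4]
OVER    : [-1, 4, -1]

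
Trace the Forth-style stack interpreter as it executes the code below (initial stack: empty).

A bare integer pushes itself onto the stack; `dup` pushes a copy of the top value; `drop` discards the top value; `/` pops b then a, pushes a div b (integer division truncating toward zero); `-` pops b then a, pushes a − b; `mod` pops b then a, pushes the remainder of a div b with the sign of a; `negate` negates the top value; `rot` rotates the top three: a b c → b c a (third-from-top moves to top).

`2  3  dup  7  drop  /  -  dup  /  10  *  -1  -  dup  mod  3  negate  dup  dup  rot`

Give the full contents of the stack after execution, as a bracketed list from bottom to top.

[0, -3, -3, -3]

2       [2]
3       [2, 3]
dup     [2, 3, 3]
7       [2, 3, 3, 7]
drop    [2, 3, 3]
/       [2, 1]
-       [1]
dup     [1, 1]
/       [1]
10      [1, 10]
*       [10]
-1      [10, -1]
-       [11]
dup     [11, 11]
mod     [0]
3       [0, 3]
negate  [0, -3]
dup     [0, -3, -3]
dup     [0, -3, -3, -3]
rot     [0, -3, -3, -3]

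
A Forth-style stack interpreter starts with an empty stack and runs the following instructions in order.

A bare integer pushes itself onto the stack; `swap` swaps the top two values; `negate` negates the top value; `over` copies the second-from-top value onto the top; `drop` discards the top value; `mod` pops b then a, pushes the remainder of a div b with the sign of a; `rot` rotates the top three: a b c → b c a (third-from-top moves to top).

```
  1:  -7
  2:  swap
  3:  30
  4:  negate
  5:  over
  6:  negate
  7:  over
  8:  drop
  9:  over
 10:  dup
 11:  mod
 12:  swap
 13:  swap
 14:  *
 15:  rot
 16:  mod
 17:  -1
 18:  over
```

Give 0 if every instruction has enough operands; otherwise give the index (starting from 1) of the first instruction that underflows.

-7  -7
swap  — needs 2 operands, stack has 1 → underflow

2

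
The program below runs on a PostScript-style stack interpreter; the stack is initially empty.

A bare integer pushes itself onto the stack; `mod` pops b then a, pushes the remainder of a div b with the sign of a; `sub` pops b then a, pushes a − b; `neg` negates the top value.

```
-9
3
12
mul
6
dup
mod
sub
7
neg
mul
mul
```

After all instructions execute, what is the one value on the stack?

2268

-9  -> -9
3   -> -9 3
12  -> -9 3 12
mul -> -9 36
6   -> -9 36 6
dup -> -9 36 6 6
mod -> -9 36 0
sub -> -9 36
7   -> -9 36 7
neg -> -9 36 -7
mul -> -9 -252
mul -> 2268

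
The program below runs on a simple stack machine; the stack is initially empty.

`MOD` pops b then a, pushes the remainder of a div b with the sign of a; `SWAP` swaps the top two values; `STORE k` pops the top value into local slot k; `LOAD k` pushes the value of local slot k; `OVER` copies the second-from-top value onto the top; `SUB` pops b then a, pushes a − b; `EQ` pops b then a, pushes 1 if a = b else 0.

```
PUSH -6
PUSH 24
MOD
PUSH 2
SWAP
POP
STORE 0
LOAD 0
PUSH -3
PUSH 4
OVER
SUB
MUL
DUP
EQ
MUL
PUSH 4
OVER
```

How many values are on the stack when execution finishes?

PUSH -6 → -6
PUSH 24 → -6 24
MOD     → -6
PUSH 2  → -6 2
SWAP    → 2 -6
POP     → 2
STORE 0 → (empty)
LOAD 0  → 2
PUSH -3 → 2 -3
PUSH 4  → 2 -3 4
OVER    → 2 -3 4 -3
SUB     → 2 -3 7
MUL     → 2 -21
DUP     → 2 -21 -21
EQ      → 2 1
MUL     → 2
PUSH 4  → 2 4
OVER    → 2 4 2

3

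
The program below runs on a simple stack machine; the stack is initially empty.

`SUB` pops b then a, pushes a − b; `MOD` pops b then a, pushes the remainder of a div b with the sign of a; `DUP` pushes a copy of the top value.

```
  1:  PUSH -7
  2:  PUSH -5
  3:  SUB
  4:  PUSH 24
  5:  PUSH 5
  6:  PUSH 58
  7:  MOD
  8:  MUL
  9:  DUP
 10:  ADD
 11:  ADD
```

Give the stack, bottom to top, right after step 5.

PUSH -7 : [-7]
PUSH -5 : [-7, -5]
SUB     : [-2]
PUSH 24 : [-2, 24]
PUSH 5  : [-2, 24, 5]

[-2, 24, 5]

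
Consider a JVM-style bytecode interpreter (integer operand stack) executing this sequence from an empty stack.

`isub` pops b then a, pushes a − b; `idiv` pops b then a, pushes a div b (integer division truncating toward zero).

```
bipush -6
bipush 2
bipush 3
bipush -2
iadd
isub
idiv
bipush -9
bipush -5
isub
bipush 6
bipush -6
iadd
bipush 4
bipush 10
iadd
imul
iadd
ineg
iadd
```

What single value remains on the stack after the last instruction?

-2

bipush -6  [-6]
bipush 2   [-6, 2]
bipush 3   [-6, 2, 3]
bipush -2  [-6, 2, 3, -2]
iadd       [-6, 2, 1]
isub       [-6, 1]
idiv       [-6]
bipush -9  [-6, -9]
bipush -5  [-6, -9, -5]
isub       [-6, -4]
bipush 6   [-6, -4, 6]
bipush -6  [-6, -4, 6, -6]
iadd       [-6, -4, 0]
bipush 4   [-6, -4, 0, 4]
bipush 10  [-6, -4, 0, 4, 10]
iadd       [-6, -4, 0, 14]
imul       [-6, -4, 0]
iadd       [-6, -4]
ineg       [-6, 4]
iadd       [-2]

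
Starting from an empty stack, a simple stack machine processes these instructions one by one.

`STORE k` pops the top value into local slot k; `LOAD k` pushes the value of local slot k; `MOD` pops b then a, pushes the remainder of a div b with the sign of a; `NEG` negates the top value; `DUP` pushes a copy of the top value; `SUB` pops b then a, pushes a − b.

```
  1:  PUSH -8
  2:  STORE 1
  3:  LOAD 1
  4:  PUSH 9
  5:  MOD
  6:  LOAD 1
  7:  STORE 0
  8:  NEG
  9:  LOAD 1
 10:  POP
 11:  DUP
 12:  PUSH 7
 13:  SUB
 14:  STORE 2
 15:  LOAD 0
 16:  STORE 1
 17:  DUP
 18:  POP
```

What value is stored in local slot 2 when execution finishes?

1

PUSH -8 -> [-8]
STORE 1 -> []
LOAD 1  -> [-8]
PUSH 9  -> [-8, 9]
MOD     -> [-8]
LOAD 1  -> [-8, -8]
STORE 0 -> [-8]
NEG     -> [8]
LOAD 1  -> [8, -8]
POP     -> [8]
DUP     -> [8, 8]
PUSH 7  -> [8, 8, 7]
SUB     -> [8, 1]
STORE 2 -> [8]
LOAD 0  -> [8, -8]
STORE 1 -> [8]
DUP     -> [8, 8]
POP     -> [8]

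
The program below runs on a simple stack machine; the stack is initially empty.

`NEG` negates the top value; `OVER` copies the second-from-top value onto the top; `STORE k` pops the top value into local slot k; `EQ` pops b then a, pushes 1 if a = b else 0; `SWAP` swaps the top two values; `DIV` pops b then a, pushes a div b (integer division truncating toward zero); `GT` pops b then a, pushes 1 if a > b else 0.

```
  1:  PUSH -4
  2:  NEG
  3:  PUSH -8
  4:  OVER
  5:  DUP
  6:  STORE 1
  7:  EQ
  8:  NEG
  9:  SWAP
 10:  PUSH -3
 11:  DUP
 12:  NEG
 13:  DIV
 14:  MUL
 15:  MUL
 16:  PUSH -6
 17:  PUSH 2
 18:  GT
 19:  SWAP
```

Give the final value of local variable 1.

4

PUSH -4 : -4
NEG     : 4
PUSH -8 : 4 -8
OVER    : 4 -8 4
DUP     : 4 -8 4 4
STORE 1 : 4 -8 4
EQ      : 4 0
NEG     : 4 0
SWAP    : 0 4
PUSH -3 : 0 4 -3
DUP     : 0 4 -3 -3
NEG     : 0 4 -3 3
DIV     : 0 4 -1
MUL     : 0 -4
MUL     : 0
PUSH -6 : 0 -6
PUSH 2  : 0 -6 2
GT      : 0 0
SWAP    : 0 0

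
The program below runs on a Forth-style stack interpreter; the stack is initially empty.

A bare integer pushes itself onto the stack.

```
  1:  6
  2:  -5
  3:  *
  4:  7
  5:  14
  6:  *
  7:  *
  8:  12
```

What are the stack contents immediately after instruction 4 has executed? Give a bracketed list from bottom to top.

6   [6]
-5  [6, -5]
*   [-30]
7   [-30, 7]

[-30, 7]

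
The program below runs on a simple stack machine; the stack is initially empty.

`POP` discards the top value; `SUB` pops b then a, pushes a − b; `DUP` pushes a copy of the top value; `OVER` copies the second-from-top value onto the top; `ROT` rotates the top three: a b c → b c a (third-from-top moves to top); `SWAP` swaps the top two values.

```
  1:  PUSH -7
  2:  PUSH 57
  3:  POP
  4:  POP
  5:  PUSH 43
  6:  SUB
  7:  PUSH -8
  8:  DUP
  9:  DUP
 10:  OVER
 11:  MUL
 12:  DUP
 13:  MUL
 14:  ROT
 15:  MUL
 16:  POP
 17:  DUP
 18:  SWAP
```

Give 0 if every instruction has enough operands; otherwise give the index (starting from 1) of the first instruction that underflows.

6

PUSH -7 : [-7]
PUSH 57 : [-7, 57]
POP     : [-7]
POP     : []
PUSH 43 : [43]
SUB  — needs 2 operands, stack has 1 → underflow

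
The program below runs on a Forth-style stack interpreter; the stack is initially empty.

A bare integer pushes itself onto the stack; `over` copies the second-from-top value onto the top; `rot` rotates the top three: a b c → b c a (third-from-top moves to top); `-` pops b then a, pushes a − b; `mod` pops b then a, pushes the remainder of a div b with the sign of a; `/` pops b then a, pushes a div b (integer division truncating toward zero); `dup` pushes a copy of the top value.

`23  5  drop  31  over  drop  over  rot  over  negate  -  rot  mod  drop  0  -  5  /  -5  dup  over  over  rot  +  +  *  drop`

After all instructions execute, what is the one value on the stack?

23     -> 23
5      -> 23 5
drop   -> 23
31     -> 23 31
over   -> 23 31 23
drop   -> 23 31
over   -> 23 31 23
rot    -> 31 23 23
over   -> 31 23 23 23
negate -> 31 23 23 -23
-      -> 31 23 46
rot    -> 23 46 31
mod    -> 23 15
drop   -> 23
0      -> 23 0
-      -> 23
5      -> 23 5
/      -> 4
-5     -> 4 -5
dup    -> 4 -5 -5
over   -> 4 -5 -5 -5
over   -> 4 -5 -5 -5 -5
rot    -> 4 -5 -5 -5 -5
+      -> 4 -5 -5 -10
+      -> 4 -5 -15
*      -> 4 75
drop   -> 4

4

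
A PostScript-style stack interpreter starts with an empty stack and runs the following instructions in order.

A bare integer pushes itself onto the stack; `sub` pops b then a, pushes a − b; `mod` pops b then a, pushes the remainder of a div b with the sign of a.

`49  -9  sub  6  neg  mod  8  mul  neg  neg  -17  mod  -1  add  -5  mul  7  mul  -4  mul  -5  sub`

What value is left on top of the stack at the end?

49   [49]
-9   [49, -9]
sub  [58]
6    [58, 6]
neg  [58, -6]
mod  [4]
8    [4, 8]
mul  [32]
neg  [-32]
neg  [32]
-17  [32, -17]
mod  [15]
-1   [15, -1]
add  [14]
-5   [14, -5]
mul  [-70]
7    [-70, 7]
mul  [-490]
-4   [-490, -4]
mul  [1960]
-5   [1960, -5]
sub  [1965]

1965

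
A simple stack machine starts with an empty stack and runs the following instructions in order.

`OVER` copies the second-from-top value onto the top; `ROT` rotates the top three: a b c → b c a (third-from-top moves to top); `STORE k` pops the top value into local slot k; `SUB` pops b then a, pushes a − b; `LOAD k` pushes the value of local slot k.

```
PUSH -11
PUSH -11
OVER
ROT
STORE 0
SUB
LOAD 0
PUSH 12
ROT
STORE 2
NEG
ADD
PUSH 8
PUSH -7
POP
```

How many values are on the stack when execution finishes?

PUSH -11 → -11
PUSH -11 → -11 -11
OVER     → -11 -11 -11
ROT      → -11 -11 -11
STORE 0  → -11 -11
SUB      → 0
LOAD 0   → 0 -11
PUSH 12  → 0 -11 12
ROT      → -11 12 0
STORE 2  → -11 12
NEG      → -11 -12
ADD      → -23
PUSH 8   → -23 8
PUSH -7  → -23 8 -7
POP      → -23 8

2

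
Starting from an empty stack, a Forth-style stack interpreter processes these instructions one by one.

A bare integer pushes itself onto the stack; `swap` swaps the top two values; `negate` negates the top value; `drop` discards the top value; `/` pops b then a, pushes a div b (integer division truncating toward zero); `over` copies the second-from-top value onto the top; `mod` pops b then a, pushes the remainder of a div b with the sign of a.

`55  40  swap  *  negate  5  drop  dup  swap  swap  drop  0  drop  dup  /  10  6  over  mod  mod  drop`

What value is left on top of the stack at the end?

55     -> 55
40     -> 55 40
swap   -> 40 55
*      -> 2200
negate -> -2200
5      -> -2200 5
drop   -> -2200
dup    -> -2200 -2200
swap   -> -2200 -2200
swap   -> -2200 -2200
drop   -> -2200
0      -> -2200 0
drop   -> -2200
dup    -> -2200 -2200
/      -> 1
10     -> 1 10
6      -> 1 10 6
over   -> 1 10 6 10
mod    -> 1 10 6
mod    -> 1 4
drop   -> 1

1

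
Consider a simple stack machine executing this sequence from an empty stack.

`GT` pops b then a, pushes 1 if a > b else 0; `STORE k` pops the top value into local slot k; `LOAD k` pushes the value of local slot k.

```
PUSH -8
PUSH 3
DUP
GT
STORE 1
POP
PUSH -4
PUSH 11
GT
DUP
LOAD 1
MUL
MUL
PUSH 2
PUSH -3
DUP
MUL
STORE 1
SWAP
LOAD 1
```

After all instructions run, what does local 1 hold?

PUSH -8 → -8
PUSH 3  → -8 3
DUP     → -8 3 3
GT      → -8 0
STORE 1 → -8
POP     → (empty)
PUSH -4 → -4
PUSH 11 → -4 11
GT      → 0
DUP     → 0 0
LOAD 1  → 0 0 0
MUL     → 0 0
MUL     → 0
PUSH 2  → 0 2
PUSH -3 → 0 2 -3
DUP     → 0 2 -3 -3
MUL     → 0 2 9
STORE 1 → 0 2
SWAP    → 2 0
LOAD 1  → 2 0 9

9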